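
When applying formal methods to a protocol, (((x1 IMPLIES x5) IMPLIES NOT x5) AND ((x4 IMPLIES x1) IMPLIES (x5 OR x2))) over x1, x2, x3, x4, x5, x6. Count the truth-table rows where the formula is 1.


Formula: (((x1 IMPLIES x5) IMPLIES NOT x5) AND ((x4 IMPLIES x1) IMPLIES (x5 OR x2))) over 6 vars (64 rows)
Evaluate each row (x1, x2, x3, x4, x5, x6 as bits, MSB first):
  row 0 [000000]: (((0 IMPLIES 0) IMPLIES NOT 0) AND ((0 IMPLIES 0) IMPLIES (0 OR 0))) -> 0
  row 1 [000001]: (((0 IMPLIES 0) IMPLIES NOT 0) AND ((0 IMPLIES 0) IMPLIES (0 OR 0))) -> 0
  row 2 [000010]: (((0 IMPLIES 1) IMPLIES NOT 1) AND ((0 IMPLIES 0) IMPLIES (1 OR 0))) -> 0
  row 3 [000011]: (((0 IMPLIES 1) IMPLIES NOT 1) AND ((0 IMPLIES 0) IMPLIES (1 OR 0))) -> 0
  row 4 [000100]: (((0 IMPLIES 0) IMPLIES NOT 0) AND ((1 IMPLIES 0) IMPLIES (0 OR 0))) -> 1
  (every remaining row is evaluated the same way; all 64 results are listed next)
Full result column, 8 rows per line (x1,x2,x3 fixed per line; x4,x5,x6 runs 000..111 left to right):
  rows 0-7 [x1,x2,x3=000]: 00001100  (ones: 2)
  rows 8-15 [x1,x2,x3=001]: 00001100  (ones: 2)
  rows 16-23 [x1,x2,x3=010]: 11001100  (ones: 4)
  rows 24-31 [x1,x2,x3=011]: 11001100  (ones: 4)
  rows 32-39 [x1,x2,x3=100]: 00000000  (ones: 0)
  rows 40-47 [x1,x2,x3=101]: 00000000  (ones: 0)
  rows 48-55 [x1,x2,x3=110]: 11001100  (ones: 4)
  rows 56-63 [x1,x2,x3=111]: 11001100  (ones: 4)
Count of 1-rows = 2+2+4+4+0+0+4+4 = 20

20


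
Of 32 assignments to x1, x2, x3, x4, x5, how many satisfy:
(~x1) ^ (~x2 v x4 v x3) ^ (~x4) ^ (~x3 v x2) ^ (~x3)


CNF with 5 clauses over 5 vars (32 assignments).
An assignment satisfies CNF iff every clause has >=1 true literal.
Check each row (bits = x1,x2,x3,x4,x5; clause T/F shown):
  row 0 [00000]: clauses=TTTTT -> 1
  row 1 [00001]: clauses=TTTTT -> 1
  row 2 [00010]: clauses=TTFTT -> 0
  row 3 [00011]: clauses=TTFTT -> 0
  row 4 [00100]: clauses=TTTFF -> 0
  row 5 [00101]: clauses=TTTFF -> 0
  row 6 [00110]: clauses=TTFFF -> 0
  row 7 [00111]: clauses=TTFFF -> 0
  row 8 [01000]: clauses=TFTTT -> 0
  row 9 [01001]: clauses=TFTTT -> 0
  row 10 [01010]: clauses=TTFTT -> 0
  row 11 [01011]: clauses=TTFTT -> 0
  row 12 [01100]: clauses=TTTTF -> 0
  row 13 [01101]: clauses=TTTTF -> 0
  row 14 [01110]: clauses=TTFTF -> 0
  row 15 [01111]: clauses=TTFTF -> 0
  row 16 [10000]: clauses=FTTTT -> 0
  row 17 [10001]: clauses=FTTTT -> 0
  row 18 [10010]: clauses=FTFTT -> 0
  row 19 [10011]: clauses=FTFTT -> 0
  row 20 [10100]: clauses=FTTFF -> 0
  row 21 [10101]: clauses=FTTFF -> 0
  row 22 [10110]: clauses=FTFFF -> 0
  row 23 [10111]: clauses=FTFFF -> 0
  row 24 [11000]: clauses=FFTTT -> 0
  row 25 [11001]: clauses=FFTTT -> 0
  row 26 [11010]: clauses=FTFTT -> 0
  row 27 [11011]: clauses=FTFTT -> 0
  row 28 [11100]: clauses=FTTTF -> 0
  row 29 [11101]: clauses=FTTTF -> 0
  row 30 [11110]: clauses=FTFTF -> 0
  row 31 [11111]: clauses=FTFTF -> 0
Full result column, 8 rows per line (x1,x2 fixed per line; x3,x4,x5 runs 000..111 left to right):
  rows 0-7 [x1,x2=00]: 11000000  (ones: 2)
  rows 8-15 [x1,x2=01]: 00000000  (ones: 0)
  rows 16-23 [x1,x2=10]: 00000000  (ones: 0)
  rows 24-31 [x1,x2=11]: 00000000  (ones: 0)
Satisfying assignments = 2+0+0+0 = 2

2


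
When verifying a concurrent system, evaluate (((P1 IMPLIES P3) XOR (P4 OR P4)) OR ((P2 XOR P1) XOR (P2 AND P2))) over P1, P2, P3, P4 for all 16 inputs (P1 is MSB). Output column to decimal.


Formula: (((P1 IMPLIES P3) XOR (P4 OR P4)) OR ((P2 XOR P1) XOR (P2 AND P2))) over P1, P2, P3, P4 (16 rows)
Evaluate each row (bits = P1,P2,P3,P4, MSB first):
  row 0 [0000]: (((0 IMPLIES 0) XOR (0 OR 0)) OR ((0 XOR 0) XOR (0 AND 0))) -> 1
  row 1 [0001]: (((0 IMPLIES 0) XOR (1 OR 1)) OR ((0 XOR 0) XOR (0 AND 0))) -> 0
  row 2 [0010]: (((0 IMPLIES 1) XOR (0 OR 0)) OR ((0 XOR 0) XOR (0 AND 0))) -> 1
  row 3 [0011]: (((0 IMPLIES 1) XOR (1 OR 1)) OR ((0 XOR 0) XOR (0 AND 0))) -> 0
  row 4 [0100]: (((0 IMPLIES 0) XOR (0 OR 0)) OR ((1 XOR 0) XOR (1 AND 1))) -> 1
  row 5 [0101]: (((0 IMPLIES 0) XOR (1 OR 1)) OR ((1 XOR 0) XOR (1 AND 1))) -> 0
  row 6 [0110]: (((0 IMPLIES 1) XOR (0 OR 0)) OR ((1 XOR 0) XOR (1 AND 1))) -> 1
  row 7 [0111]: (((0 IMPLIES 1) XOR (1 OR 1)) OR ((1 XOR 0) XOR (1 AND 1))) -> 0
  row 8 [1000]: (((1 IMPLIES 0) XOR (0 OR 0)) OR ((0 XOR 1) XOR (0 AND 0))) -> 1
  row 9 [1001]: (((1 IMPLIES 0) XOR (1 OR 1)) OR ((0 XOR 1) XOR (0 AND 0))) -> 1
  row 10 [1010]: (((1 IMPLIES 1) XOR (0 OR 0)) OR ((0 XOR 1) XOR (0 AND 0))) -> 1
  row 11 [1011]: (((1 IMPLIES 1) XOR (1 OR 1)) OR ((0 XOR 1) XOR (0 AND 0))) -> 1
  row 12 [1100]: (((1 IMPLIES 0) XOR (0 OR 0)) OR ((1 XOR 1) XOR (1 AND 1))) -> 1
  row 13 [1101]: (((1 IMPLIES 0) XOR (1 OR 1)) OR ((1 XOR 1) XOR (1 AND 1))) -> 1
  row 14 [1110]: (((1 IMPLIES 1) XOR (0 OR 0)) OR ((1 XOR 1) XOR (1 AND 1))) -> 1
  row 15 [1111]: (((1 IMPLIES 1) XOR (1 OR 1)) OR ((1 XOR 1) XOR (1 AND 1))) -> 1
Full result column, 4 rows per line (P1,P2 fixed per line; P3,P4 runs 00..11 left to right):
  rows 0-3 [P1,P2=00]: 1010  = hex A
  rows 4-7 [P1,P2=01]: 1010  = hex A
  rows 8-11 [P1,P2=10]: 1111  = hex F
  rows 12-15 [P1,P2=11]: 1111  = hex F
Output column (row 0 .. row 15) = 1010101011111111
Output column grouped in 4s = 1010 1010 1111 1111 = 0xAAFF
Convert to decimal digit by digit (value = value*16 + digit):
  A -> 10
  10*16 + 10 (A) = 170
  170*16 + 15 (F) = 2735
  2735*16 + 15 (F) = 43775
Decimal = 43775

43775


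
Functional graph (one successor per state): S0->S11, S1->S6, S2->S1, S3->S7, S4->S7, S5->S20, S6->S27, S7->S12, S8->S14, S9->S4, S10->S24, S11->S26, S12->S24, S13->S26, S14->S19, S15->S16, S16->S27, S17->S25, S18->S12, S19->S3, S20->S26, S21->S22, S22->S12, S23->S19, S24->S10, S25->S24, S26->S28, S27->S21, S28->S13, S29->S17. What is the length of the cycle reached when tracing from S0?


Trace from S0 until a state repeats:
  S0 -> S11 -> S26 -> S28 -> S13 -> S26
S26 first seen at step 2, revisited at step 5.
Cycle length = 5 - 2 = 3

3


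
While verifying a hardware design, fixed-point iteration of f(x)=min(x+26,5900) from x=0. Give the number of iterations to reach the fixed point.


Step 1: x=0, cap=5900, increment=26
Step 2: x grows by 26 each step until capped at 5900; fixed point is x=5900
Step 3: iterations = ceil(5900/26) = 227

227


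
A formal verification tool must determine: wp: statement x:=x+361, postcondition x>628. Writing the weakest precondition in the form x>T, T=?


Formula: wp(x:=E, P) = P[E/x] (substitute E for x in postcondition)
Step 1: Postcondition: x>628
Step 2: Substitute x+361 for x: x+361>628
Step 3: Solve for x: x > 628-361 = 267

267


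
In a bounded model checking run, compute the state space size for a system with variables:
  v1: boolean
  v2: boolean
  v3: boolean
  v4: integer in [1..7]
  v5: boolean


State space = product of domain sizes of all variables.
Domain sizes:
  v1 (boolean): 2
  v2 (boolean): 2
  v3 (boolean): 2
  v4 (integer in [1..7]): 7
  v5 (boolean): 2
Product = 2 * 2 * 2 * 7 * 2 = 112

112


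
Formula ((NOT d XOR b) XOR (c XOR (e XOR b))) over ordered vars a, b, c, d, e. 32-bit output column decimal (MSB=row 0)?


Formula: ((NOT d XOR b) XOR (c XOR (e XOR b))) over a, b, c, d, e (32 rows)
Evaluate each row (bits = a,b,c,d,e, MSB first):
  row 0 [00000]: ((NOT 0 XOR 0) XOR (0 XOR (0 XOR 0))) -> 1
  row 1 [00001]: ((NOT 0 XOR 0) XOR (0 XOR (1 XOR 0))) -> 0
  row 2 [00010]: ((NOT 1 XOR 0) XOR (0 XOR (0 XOR 0))) -> 0
  row 3 [00011]: ((NOT 1 XOR 0) XOR (0 XOR (1 XOR 0))) -> 1
  row 4 [00100]: ((NOT 0 XOR 0) XOR (1 XOR (0 XOR 0))) -> 0
  row 5 [00101]: ((NOT 0 XOR 0) XOR (1 XOR (1 XOR 0))) -> 1
  row 6 [00110]: ((NOT 1 XOR 0) XOR (1 XOR (0 XOR 0))) -> 1
  row 7 [00111]: ((NOT 1 XOR 0) XOR (1 XOR (1 XOR 0))) -> 0
  row 8 [01000]: ((NOT 0 XOR 1) XOR (0 XOR (0 XOR 1))) -> 1
  row 9 [01001]: ((NOT 0 XOR 1) XOR (0 XOR (1 XOR 1))) -> 0
  row 10 [01010]: ((NOT 1 XOR 1) XOR (0 XOR (0 XOR 1))) -> 0
  row 11 [01011]: ((NOT 1 XOR 1) XOR (0 XOR (1 XOR 1))) -> 1
  row 12 [01100]: ((NOT 0 XOR 1) XOR (1 XOR (0 XOR 1))) -> 0
  row 13 [01101]: ((NOT 0 XOR 1) XOR (1 XOR (1 XOR 1))) -> 1
  row 14 [01110]: ((NOT 1 XOR 1) XOR (1 XOR (0 XOR 1))) -> 1
  row 15 [01111]: ((NOT 1 XOR 1) XOR (1 XOR (1 XOR 1))) -> 0
  row 16 [10000]: ((NOT 0 XOR 0) XOR (0 XOR (0 XOR 0))) -> 1
  row 17 [10001]: ((NOT 0 XOR 0) XOR (0 XOR (1 XOR 0))) -> 0
  row 18 [10010]: ((NOT 1 XOR 0) XOR (0 XOR (0 XOR 0))) -> 0
  row 19 [10011]: ((NOT 1 XOR 0) XOR (0 XOR (1 XOR 0))) -> 1
  row 20 [10100]: ((NOT 0 XOR 0) XOR (1 XOR (0 XOR 0))) -> 0
  row 21 [10101]: ((NOT 0 XOR 0) XOR (1 XOR (1 XOR 0))) -> 1
  row 22 [10110]: ((NOT 1 XOR 0) XOR (1 XOR (0 XOR 0))) -> 1
  row 23 [10111]: ((NOT 1 XOR 0) XOR (1 XOR (1 XOR 0))) -> 0
  row 24 [11000]: ((NOT 0 XOR 1) XOR (0 XOR (0 XOR 1))) -> 1
  row 25 [11001]: ((NOT 0 XOR 1) XOR (0 XOR (1 XOR 1))) -> 0
  row 26 [11010]: ((NOT 1 XOR 1) XOR (0 XOR (0 XOR 1))) -> 0
  row 27 [11011]: ((NOT 1 XOR 1) XOR (0 XOR (1 XOR 1))) -> 1
  row 28 [11100]: ((NOT 0 XOR 1) XOR (1 XOR (0 XOR 1))) -> 0
  row 29 [11101]: ((NOT 0 XOR 1) XOR (1 XOR (1 XOR 1))) -> 1
  row 30 [11110]: ((NOT 1 XOR 1) XOR (1 XOR (0 XOR 1))) -> 1
  row 31 [11111]: ((NOT 1 XOR 1) XOR (1 XOR (1 XOR 1))) -> 0
Full result column, 4 rows per line (a,b,c fixed per line; d,e runs 00..11 left to right):
  rows 0-3 [a,b,c=000]: 1001  = hex 9
  rows 4-7 [a,b,c=001]: 0110  = hex 6
  rows 8-11 [a,b,c=010]: 1001  = hex 9
  rows 12-15 [a,b,c=011]: 0110  = hex 6
  rows 16-19 [a,b,c=100]: 1001  = hex 9
  rows 20-23 [a,b,c=101]: 0110  = hex 6
  rows 24-27 [a,b,c=110]: 1001  = hex 9
  rows 28-31 [a,b,c=111]: 0110  = hex 6
Output column (row 0 .. row 31) = 10010110100101101001011010010110
Output column grouped in 4s = 1001 0110 1001 0110 1001 0110 1001 0110 = 0x96969696
Convert to decimal digit by digit (value = value*16 + digit):
  9 -> 9
  9*16 + 6 = 150
  150*16 + 9 = 2409
  2409*16 + 6 = 38550
  38550*16 + 9 = 616809
  616809*16 + 6 = 9868950
  9868950*16 + 9 = 157903209
  157903209*16 + 6 = 2526451350
Decimal = 2526451350

2526451350


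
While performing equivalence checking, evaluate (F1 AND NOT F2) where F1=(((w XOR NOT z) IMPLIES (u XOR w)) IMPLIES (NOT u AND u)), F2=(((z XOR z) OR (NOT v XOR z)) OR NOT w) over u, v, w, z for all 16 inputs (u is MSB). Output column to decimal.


F1 = (((w XOR NOT z) IMPLIES (u XOR w)) IMPLIES (NOT u AND u))
F2 = (((z XOR z) OR (NOT v XOR z)) OR NOT w)
Counterexample to F1=>F2 is where F1=1 and F2=0.
Evaluate each row (bits = u,v,w,z, MSB first):
  row 0 [0000]: F1=1 F2=1 -> F1&~F2 -> 0
  row 1 [0001]: F1=0 F2=1 -> F1&~F2 -> 0
  row 2 [0010]: F1=0 F2=1 -> F1&~F2 -> 0
  row 3 [0011]: F1=0 F2=0 -> F1&~F2 -> 0
  row 4 [0100]: F1=1 F2=1 -> F1&~F2 -> 0
  row 5 [0101]: F1=0 F2=1 -> F1&~F2 -> 0
  row 6 [0110]: F1=0 F2=0 -> F1&~F2 -> 0
  row 7 [0111]: F1=0 F2=1 -> F1&~F2 -> 0
  row 8 [1000]: F1=0 F2=1 -> F1&~F2 -> 0
  row 9 [1001]: F1=0 F2=1 -> F1&~F2 -> 0
  row 10 [1010]: F1=0 F2=1 -> F1&~F2 -> 0
  row 11 [1011]: F1=1 F2=0 -> F1&~F2 -> 1
  row 12 [1100]: F1=0 F2=1 -> F1&~F2 -> 0
  row 13 [1101]: F1=0 F2=1 -> F1&~F2 -> 0
  row 14 [1110]: F1=0 F2=0 -> F1&~F2 -> 0
  row 15 [1111]: F1=1 F2=1 -> F1&~F2 -> 0
Full result column, 4 rows per line (u,v fixed per line; w,z runs 00..11 left to right):
  rows 0-3 [u,v=00]: 0000  = hex 0
  rows 4-7 [u,v=01]: 0000  = hex 0
  rows 8-11 [u,v=10]: 0001  = hex 1
  rows 12-15 [u,v=11]: 0000  = hex 0
Counterexample vector (row 0 .. row 15) = 0000000000010000
Output column grouped in 4s = 0000 0000 0001 0000 = 0x0010
Convert to decimal digit by digit (value = value*16 + digit):
  0 -> 0
  0*16 + 0 = 0
  0*16 + 1 = 1
  1*16 + 0 = 16
Decimal = 16

16


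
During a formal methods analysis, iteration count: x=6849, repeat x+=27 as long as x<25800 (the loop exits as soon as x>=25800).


Step 1: x goes from 6849 toward 25800 by 27; the body runs while x<25800, so iterations = ceil((bound-start)/step)
Step 2: Distance=18951
Step 3: ceil(18951/27)=702

702


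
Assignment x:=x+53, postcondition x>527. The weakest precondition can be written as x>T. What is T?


Formula: wp(x:=E, P) = P[E/x] (substitute E for x in postcondition)
Step 1: Postcondition: x>527
Step 2: Substitute x+53 for x: x+53>527
Step 3: Solve for x: x > 527-53 = 474

474


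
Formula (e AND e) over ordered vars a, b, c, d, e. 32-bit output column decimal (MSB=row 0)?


Formula: (e AND e) over a, b, c, d, e (32 rows)
Evaluate each row (bits = a,b,c,d,e, MSB first):
  row 0 [00000]: (0 AND 0) -> 0
  row 1 [00001]: (1 AND 1) -> 1
  row 2 [00010]: (0 AND 0) -> 0
  row 3 [00011]: (1 AND 1) -> 1
  row 4 [00100]: (0 AND 0) -> 0
  row 5 [00101]: (1 AND 1) -> 1
  row 6 [00110]: (0 AND 0) -> 0
  row 7 [00111]: (1 AND 1) -> 1
  row 8 [01000]: (0 AND 0) -> 0
  row 9 [01001]: (1 AND 1) -> 1
  row 10 [01010]: (0 AND 0) -> 0
  row 11 [01011]: (1 AND 1) -> 1
  row 12 [01100]: (0 AND 0) -> 0
  row 13 [01101]: (1 AND 1) -> 1
  row 14 [01110]: (0 AND 0) -> 0
  row 15 [01111]: (1 AND 1) -> 1
  row 16 [10000]: (0 AND 0) -> 0
  row 17 [10001]: (1 AND 1) -> 1
  row 18 [10010]: (0 AND 0) -> 0
  row 19 [10011]: (1 AND 1) -> 1
  row 20 [10100]: (0 AND 0) -> 0
  row 21 [10101]: (1 AND 1) -> 1
  row 22 [10110]: (0 AND 0) -> 0
  row 23 [10111]: (1 AND 1) -> 1
  row 24 [11000]: (0 AND 0) -> 0
  row 25 [11001]: (1 AND 1) -> 1
  row 26 [11010]: (0 AND 0) -> 0
  row 27 [11011]: (1 AND 1) -> 1
  row 28 [11100]: (0 AND 0) -> 0
  row 29 [11101]: (1 AND 1) -> 1
  row 30 [11110]: (0 AND 0) -> 0
  row 31 [11111]: (1 AND 1) -> 1
Full result column, 4 rows per line (a,b,c fixed per line; d,e runs 00..11 left to right):
  rows 0-3 [a,b,c=000]: 0101  = hex 5
  rows 4-7 [a,b,c=001]: 0101  = hex 5
  rows 8-11 [a,b,c=010]: 0101  = hex 5
  rows 12-15 [a,b,c=011]: 0101  = hex 5
  rows 16-19 [a,b,c=100]: 0101  = hex 5
  rows 20-23 [a,b,c=101]: 0101  = hex 5
  rows 24-27 [a,b,c=110]: 0101  = hex 5
  rows 28-31 [a,b,c=111]: 0101  = hex 5
Output column (row 0 .. row 31) = 01010101010101010101010101010101
Output column grouped in 4s = 0101 0101 0101 0101 0101 0101 0101 0101 = 0x55555555
Convert to decimal digit by digit (value = value*16 + digit):
  5 -> 5
  5*16 + 5 = 85
  85*16 + 5 = 1365
  1365*16 + 5 = 21845
  21845*16 + 5 = 349525
  349525*16 + 5 = 5592405
  5592405*16 + 5 = 89478485
  89478485*16 + 5 = 1431655765
Decimal = 1431655765

1431655765


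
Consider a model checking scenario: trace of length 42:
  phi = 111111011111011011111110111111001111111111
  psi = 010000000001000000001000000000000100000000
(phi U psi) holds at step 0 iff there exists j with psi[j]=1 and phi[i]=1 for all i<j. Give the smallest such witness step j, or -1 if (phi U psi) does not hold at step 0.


(phi U psi) at 0: need smallest j with psi[j]=1 and phi[i]=1 for all i in [0,j).
Scan from step 0:
  step 0: phi=1, psi=0 -> continue
  step 1: psi=1 and phi held for [0,1) -> witness found
Witness step = 1

1


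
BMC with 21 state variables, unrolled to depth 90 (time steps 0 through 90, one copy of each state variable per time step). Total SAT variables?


BMC unrolls to depth k, creating one copy of each state var for steps 0..k.
Step count = 90 + 1 = 91 (steps 0 through 90)
Vars per step = 21
Total = 21 * 91 = 1911

1911


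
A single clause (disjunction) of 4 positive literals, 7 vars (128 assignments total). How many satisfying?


Step 1: Total=2^7=128
Step 2: Unsat when all 4 false: 2^3=8
Step 3: Sat=128-8=120

120


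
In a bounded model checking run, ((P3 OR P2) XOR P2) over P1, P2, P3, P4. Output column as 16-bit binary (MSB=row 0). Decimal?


Formula: ((P3 OR P2) XOR P2) over P1, P2, P3, P4 (16 rows)
Evaluate each row (bits = P1,P2,P3,P4, MSB first):
  row 0 [0000]: ((0 OR 0) XOR 0) -> 0
  row 1 [0001]: ((0 OR 0) XOR 0) -> 0
  row 2 [0010]: ((1 OR 0) XOR 0) -> 1
  row 3 [0011]: ((1 OR 0) XOR 0) -> 1
  row 4 [0100]: ((0 OR 1) XOR 1) -> 0
  row 5 [0101]: ((0 OR 1) XOR 1) -> 0
  row 6 [0110]: ((1 OR 1) XOR 1) -> 0
  row 7 [0111]: ((1 OR 1) XOR 1) -> 0
  row 8 [1000]: ((0 OR 0) XOR 0) -> 0
  row 9 [1001]: ((0 OR 0) XOR 0) -> 0
  row 10 [1010]: ((1 OR 0) XOR 0) -> 1
  row 11 [1011]: ((1 OR 0) XOR 0) -> 1
  row 12 [1100]: ((0 OR 1) XOR 1) -> 0
  row 13 [1101]: ((0 OR 1) XOR 1) -> 0
  row 14 [1110]: ((1 OR 1) XOR 1) -> 0
  row 15 [1111]: ((1 OR 1) XOR 1) -> 0
Full result column, 4 rows per line (P1,P2 fixed per line; P3,P4 runs 00..11 left to right):
  rows 0-3 [P1,P2=00]: 0011  = hex 3
  rows 4-7 [P1,P2=01]: 0000  = hex 0
  rows 8-11 [P1,P2=10]: 0011  = hex 3
  rows 12-15 [P1,P2=11]: 0000  = hex 0
Output column (row 0 .. row 15) = 0011000000110000
Output column grouped in 4s = 0011 0000 0011 0000 = 0x3030
Convert to decimal digit by digit (value = value*16 + digit):
  3 -> 3
  3*16 + 0 = 48
  48*16 + 3 = 771
  771*16 + 0 = 12336
Decimal = 12336

12336


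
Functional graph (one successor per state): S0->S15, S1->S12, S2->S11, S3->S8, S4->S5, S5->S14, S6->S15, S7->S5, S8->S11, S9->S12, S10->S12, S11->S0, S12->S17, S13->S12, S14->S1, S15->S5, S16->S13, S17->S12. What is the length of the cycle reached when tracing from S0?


Trace from S0 until a state repeats:
  S0 -> S15 -> S5 -> S14 -> S1 -> S12 -> S17 -> S12
S12 first seen at step 5, revisited at step 7.
Cycle length = 7 - 5 = 2

2


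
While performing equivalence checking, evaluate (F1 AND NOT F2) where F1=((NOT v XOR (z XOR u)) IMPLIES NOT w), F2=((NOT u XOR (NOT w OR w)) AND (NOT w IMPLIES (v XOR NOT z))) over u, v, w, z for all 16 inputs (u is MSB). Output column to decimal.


F1 = ((NOT v XOR (z XOR u)) IMPLIES NOT w)
F2 = ((NOT u XOR (NOT w OR w)) AND (NOT w IMPLIES (v XOR NOT z)))
Counterexample to F1=>F2 is where F1=1 and F2=0.
Evaluate each row (bits = u,v,w,z, MSB first):
  row 0 [0000]: F1=1 F2=0 -> F1&~F2 -> 1
  row 1 [0001]: F1=1 F2=0 -> F1&~F2 -> 1
  row 2 [0010]: F1=0 F2=0 -> F1&~F2 -> 0
  row 3 [0011]: F1=1 F2=0 -> F1&~F2 -> 1
  row 4 [0100]: F1=1 F2=0 -> F1&~F2 -> 1
  row 5 [0101]: F1=1 F2=0 -> F1&~F2 -> 1
  row 6 [0110]: F1=1 F2=0 -> F1&~F2 -> 1
  row 7 [0111]: F1=0 F2=0 -> F1&~F2 -> 0
  row 8 [1000]: F1=1 F2=1 -> F1&~F2 -> 0
  row 9 [1001]: F1=1 F2=0 -> F1&~F2 -> 1
  row 10 [1010]: F1=1 F2=1 -> F1&~F2 -> 0
  row 11 [1011]: F1=0 F2=1 -> F1&~F2 -> 0
  row 12 [1100]: F1=1 F2=0 -> F1&~F2 -> 1
  row 13 [1101]: F1=1 F2=1 -> F1&~F2 -> 0
  row 14 [1110]: F1=0 F2=1 -> F1&~F2 -> 0
  row 15 [1111]: F1=1 F2=1 -> F1&~F2 -> 0
Full result column, 4 rows per line (u,v fixed per line; w,z runs 00..11 left to right):
  rows 0-3 [u,v=00]: 1101  = hex D
  rows 4-7 [u,v=01]: 1110  = hex E
  rows 8-11 [u,v=10]: 0100  = hex 4
  rows 12-15 [u,v=11]: 1000  = hex 8
Counterexample vector (row 0 .. row 15) = 1101111001001000
Output column grouped in 4s = 1101 1110 0100 1000 = 0xDE48
Convert to decimal digit by digit (value = value*16 + digit):
  D -> 13
  13*16 + 14 (E) = 222
  222*16 + 4 = 3556
  3556*16 + 8 = 56904
Decimal = 56904

56904


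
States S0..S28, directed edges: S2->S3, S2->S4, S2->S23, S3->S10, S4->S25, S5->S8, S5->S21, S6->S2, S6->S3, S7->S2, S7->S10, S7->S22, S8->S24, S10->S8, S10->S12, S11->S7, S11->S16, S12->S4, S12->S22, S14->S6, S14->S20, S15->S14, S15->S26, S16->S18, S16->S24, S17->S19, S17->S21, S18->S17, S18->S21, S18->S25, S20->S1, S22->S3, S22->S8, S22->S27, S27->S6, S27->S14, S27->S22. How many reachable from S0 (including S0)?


BFS from S0:
  layer 0: {S0}
Reachable set: {S0}
Count = 1

1


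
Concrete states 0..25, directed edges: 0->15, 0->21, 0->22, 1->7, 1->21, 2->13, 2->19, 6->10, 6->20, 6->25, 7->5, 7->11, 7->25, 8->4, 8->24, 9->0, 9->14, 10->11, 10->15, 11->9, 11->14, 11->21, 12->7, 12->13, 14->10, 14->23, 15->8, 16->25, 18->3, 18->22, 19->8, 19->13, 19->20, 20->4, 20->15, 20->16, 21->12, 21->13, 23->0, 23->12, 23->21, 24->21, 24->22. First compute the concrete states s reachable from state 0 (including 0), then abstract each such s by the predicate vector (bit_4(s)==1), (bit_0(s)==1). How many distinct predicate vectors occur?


BFS from 0:
Concrete reachable: {0, 4, 5, 7, 8, 9, 10, 11, 12, 13, 14, 15, 21, 22, 23, 24, 25}
Abstract via predicates (bit_4(s)==1), (bit_0(s)==1):
  (0,0) <- {0, 4, 8, 10, 12, 14}
  (0,1) <- {5, 7, 9, 11, 13, 15}
  (1,0) <- {22, 24}
  (1,1) <- {21, 23, 25}
Distinct abstract states = 4

4


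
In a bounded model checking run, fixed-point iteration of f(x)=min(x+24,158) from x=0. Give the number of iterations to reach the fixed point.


Step 1: x=0, cap=158, increment=24
Step 2: x grows by 24 each step until capped at 158; fixed point is x=158
Step 3: iterations = ceil(158/24) = 7

7


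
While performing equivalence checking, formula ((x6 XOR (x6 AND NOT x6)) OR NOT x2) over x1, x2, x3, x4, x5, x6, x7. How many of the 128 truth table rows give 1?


Formula: ((x6 XOR (x6 AND NOT x6)) OR NOT x2) over 7 vars (128 rows)
Evaluate each row (x1, x2, x3, x4, x5, x6, x7 as bits, MSB first):
  row 0 [0000000]: ((0 XOR (0 AND NOT 0)) OR NOT 0) -> 1
  row 1 [0000001]: ((0 XOR (0 AND NOT 0)) OR NOT 0) -> 1
  row 2 [0000010]: ((1 XOR (1 AND NOT 1)) OR NOT 0) -> 1
  row 3 [0000011]: ((1 XOR (1 AND NOT 1)) OR NOT 0) -> 1
  row 4 [0000100]: ((0 XOR (0 AND NOT 0)) OR NOT 0) -> 1
  (every remaining row is evaluated the same way; all 128 results are listed next)
Full result column, 8 rows per line (x1,x2,x3,x4 fixed per line; x5,x6,x7 runs 000..111 left to right):
  rows 0-7 [x1,x2,x3,x4=0000]: 11111111  (ones: 8)
  rows 8-15 [x1,x2,x3,x4=0001]: 11111111  (ones: 8)
  rows 16-23 [x1,x2,x3,x4=0010]: 11111111  (ones: 8)
  rows 24-31 [x1,x2,x3,x4=0011]: 11111111  (ones: 8)
  rows 32-39 [x1,x2,x3,x4=0100]: 00110011  (ones: 4)
  rows 40-47 [x1,x2,x3,x4=0101]: 00110011  (ones: 4)
  rows 48-55 [x1,x2,x3,x4=0110]: 00110011  (ones: 4)
  rows 56-63 [x1,x2,x3,x4=0111]: 00110011  (ones: 4)
  rows 64-71 [x1,x2,x3,x4=1000]: 11111111  (ones: 8)
  rows 72-79 [x1,x2,x3,x4=1001]: 11111111  (ones: 8)
  rows 80-87 [x1,x2,x3,x4=1010]: 11111111  (ones: 8)
  rows 88-95 [x1,x2,x3,x4=1011]: 11111111  (ones: 8)
  rows 96-103 [x1,x2,x3,x4=1100]: 00110011  (ones: 4)
  rows 104-111 [x1,x2,x3,x4=1101]: 00110011  (ones: 4)
  rows 112-119 [x1,x2,x3,x4=1110]: 00110011  (ones: 4)
  rows 120-127 [x1,x2,x3,x4=1111]: 00110011  (ones: 4)
Count of 1-rows = 8+8+8+8+4+4+4+4+8+8+8+8+4+4+4+4 = 96

96


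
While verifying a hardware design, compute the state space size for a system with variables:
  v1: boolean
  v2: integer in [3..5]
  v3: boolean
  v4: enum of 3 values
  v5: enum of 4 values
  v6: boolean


State space = product of domain sizes of all variables.
Domain sizes:
  v1 (boolean): 2
  v2 (integer in [3..5]): 3
  v3 (boolean): 2
  v4 (enum of 3 values): 3
  v5 (enum of 4 values): 4
  v6 (boolean): 2
Product = 2 * 3 * 2 * 3 * 4 * 2 = 288

288


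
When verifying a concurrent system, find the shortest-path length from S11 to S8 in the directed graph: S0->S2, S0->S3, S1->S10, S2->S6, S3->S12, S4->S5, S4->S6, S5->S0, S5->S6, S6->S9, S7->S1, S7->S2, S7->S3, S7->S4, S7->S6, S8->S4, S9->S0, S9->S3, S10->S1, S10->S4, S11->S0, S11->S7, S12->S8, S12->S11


BFS layer-by-layer from S11:
  dist 0: {S11}
  dist 1: {S0, S7}
  dist 2: {S1, S2, S3, S4, S6}
  dist 3: {S5, S9, S10, S12}
  dist 4: {S8}
  -> S8 reached at distance 4
Shortest path length = 4

4


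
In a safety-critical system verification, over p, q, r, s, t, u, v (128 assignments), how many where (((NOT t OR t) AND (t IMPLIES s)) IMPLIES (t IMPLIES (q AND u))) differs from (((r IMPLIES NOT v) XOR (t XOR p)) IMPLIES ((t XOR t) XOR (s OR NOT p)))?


F1 = (((NOT t OR t) AND (t IMPLIES s)) IMPLIES (t IMPLIES (q AND u)))
F2 = (((r IMPLIES NOT v) XOR (t XOR p)) IMPLIES ((t XOR t) XOR (s OR NOT p)))
Evaluate both on each of 128 rows (bits = p,q,r,s,t,u,v):
  row 0 [0000000]: F1=1 F2=1 -> 0
  row 1 [0000001]: F1=1 F2=1 -> 0
  row 2 [0000010]: F1=1 F2=1 -> 0
  row 3 [0000011]: F1=1 F2=1 -> 0
  row 4 [0000100]: F1=1 F2=1 -> 0
  (every remaining row is evaluated the same way; all 128 results are listed next)
Full result column, 8 rows per line (p,q,r,s fixed per line; t,u,v runs 000..111 left to right):
  rows 0-7 [p,q,r,s=0000]: 00000000  (ones: 0)
  rows 8-15 [p,q,r,s=0001]: 00001111  (ones: 4)
  rows 16-23 [p,q,r,s=0010]: 00000000  (ones: 0)
  rows 24-31 [p,q,r,s=0011]: 00001111  (ones: 4)
  rows 32-39 [p,q,r,s=0100]: 00000000  (ones: 0)
  rows 40-47 [p,q,r,s=0101]: 00001100  (ones: 2)
  rows 48-55 [p,q,r,s=0110]: 00000000  (ones: 0)
  rows 56-63 [p,q,r,s=0111]: 00001100  (ones: 2)
  rows 64-71 [p,q,r,s=1000]: 00001111  (ones: 4)
  rows 72-79 [p,q,r,s=1001]: 00001111  (ones: 4)
  rows 80-87 [p,q,r,s=1010]: 01011010  (ones: 4)
  rows 88-95 [p,q,r,s=1011]: 00001111  (ones: 4)
  rows 96-103 [p,q,r,s=1100]: 00001111  (ones: 4)
  rows 104-111 [p,q,r,s=1101]: 00001100  (ones: 2)
  rows 112-119 [p,q,r,s=1110]: 01011010  (ones: 4)
  rows 120-127 [p,q,r,s=1111]: 00001100  (ones: 2)
Disagreements = 0+4+0+4+0+2+0+2+4+4+4+4+4+2+4+2 = 40

40


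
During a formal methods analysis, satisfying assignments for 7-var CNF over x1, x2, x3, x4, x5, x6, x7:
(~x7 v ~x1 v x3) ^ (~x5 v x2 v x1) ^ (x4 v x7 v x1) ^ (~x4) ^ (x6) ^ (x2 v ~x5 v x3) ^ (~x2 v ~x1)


CNF with 7 clauses over 7 vars (128 assignments).
An assignment satisfies CNF iff every clause has >=1 true literal.
Check each row (bits = x1,x2,x3,x4,x5,x6,x7; clause T/F shown):
  row 0 [0000000]: clauses=TTFTFTT -> 0
  row 1 [0000001]: clauses=TTTTFTT -> 0
  row 2 [0000010]: clauses=TTFTTTT -> 0
  row 3 [0000011]: clauses=TTTTTTT -> 1
  row 4 [0000100]: clauses=TFFTFFT -> 0
  (every remaining row is evaluated the same way; all 128 results are listed next)
Full result column, 8 rows per line (x1,x2,x3,x4 fixed per line; x5,x6,x7 runs 000..111 left to right):
  rows 0-7 [x1,x2,x3,x4=0000]: 00010000  (ones: 1)
  rows 8-15 [x1,x2,x3,x4=0001]: 00000000  (ones: 0)
  rows 16-23 [x1,x2,x3,x4=0010]: 00010000  (ones: 1)
  rows 24-31 [x1,x2,x3,x4=0011]: 00000000  (ones: 0)
  rows 32-39 [x1,x2,x3,x4=0100]: 00010001  (ones: 2)
  rows 40-47 [x1,x2,x3,x4=0101]: 00000000  (ones: 0)
  rows 48-55 [x1,x2,x3,x4=0110]: 00010001  (ones: 2)
  rows 56-63 [x1,x2,x3,x4=0111]: 00000000  (ones: 0)
  rows 64-71 [x1,x2,x3,x4=1000]: 00100000  (ones: 1)
  rows 72-79 [x1,x2,x3,x4=1001]: 00000000  (ones: 0)
  rows 80-87 [x1,x2,x3,x4=1010]: 00110011  (ones: 4)
  rows 88-95 [x1,x2,x3,x4=1011]: 00000000  (ones: 0)
  rows 96-103 [x1,x2,x3,x4=1100]: 00000000  (ones: 0)
  rows 104-111 [x1,x2,x3,x4=1101]: 00000000  (ones: 0)
  rows 112-119 [x1,x2,x3,x4=1110]: 00000000  (ones: 0)
  rows 120-127 [x1,x2,x3,x4=1111]: 00000000  (ones: 0)
Satisfying assignments = 1+0+1+0+2+0+2+0+1+0+4+0+0+0+0+0 = 11

11


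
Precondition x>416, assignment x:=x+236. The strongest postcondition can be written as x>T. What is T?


Formula: sp(P, x:=E) = exists old_x. (x = E[old_x/x]) AND P[old_x/x] (old_x is the value of x before the assignment; eliminate old_x by solving x = E[old_x/x] for old_x)
Step 1: Precondition P: x>416, i.e. old_x > 416
Step 2: Assignment gives x = old_x + 236, so old_x = x - 236
Step 3: Substitute into P: x - 236 > 416
Step 4: Simplify: x > 416+236 = 652

652


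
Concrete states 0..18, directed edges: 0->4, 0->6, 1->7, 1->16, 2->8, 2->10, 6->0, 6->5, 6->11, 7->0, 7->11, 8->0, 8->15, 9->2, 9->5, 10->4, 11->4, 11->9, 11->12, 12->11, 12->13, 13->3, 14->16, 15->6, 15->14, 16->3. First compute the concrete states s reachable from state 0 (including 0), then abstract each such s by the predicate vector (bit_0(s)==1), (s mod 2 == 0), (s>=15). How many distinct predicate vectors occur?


BFS from 0:
Concrete reachable: {0, 2, 3, 4, 5, 6, 8, 9, 10, 11, 12, 13, 14, 15, 16}
Abstract via predicates (bit_0(s)==1), (s mod 2 == 0), (s>=15):
  (0,1,0) <- {0, 2, 4, 6, 8, 10, 12, 14}
  (0,1,1) <- {16}
  (1,0,0) <- {3, 5, 9, 11, 13}
  (1,0,1) <- {15}
Distinct abstract states = 4

4


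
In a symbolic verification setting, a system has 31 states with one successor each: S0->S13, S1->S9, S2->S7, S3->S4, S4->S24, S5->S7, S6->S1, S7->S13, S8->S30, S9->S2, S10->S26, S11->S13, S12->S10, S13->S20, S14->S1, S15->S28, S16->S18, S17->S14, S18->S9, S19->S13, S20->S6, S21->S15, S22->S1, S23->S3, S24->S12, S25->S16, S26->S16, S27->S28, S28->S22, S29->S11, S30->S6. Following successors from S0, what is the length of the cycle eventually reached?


Trace from S0 until a state repeats:
  S0 -> S13 -> S20 -> S6 -> S1 -> S9 -> S2 -> S7 -> S13
S13 first seen at step 1, revisited at step 8.
Cycle length = 8 - 1 = 7

7


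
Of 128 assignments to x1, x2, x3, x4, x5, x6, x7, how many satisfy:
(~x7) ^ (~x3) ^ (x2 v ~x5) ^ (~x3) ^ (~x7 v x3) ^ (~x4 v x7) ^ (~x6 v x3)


CNF with 7 clauses over 7 vars (128 assignments).
An assignment satisfies CNF iff every clause has >=1 true literal.
Check each row (bits = x1,x2,x3,x4,x5,x6,x7; clause T/F shown):
  row 0 [0000000]: clauses=TTTTTTT -> 1
  row 1 [0000001]: clauses=FTTTFTT -> 0
  row 2 [0000010]: clauses=TTTTTTF -> 0
  row 3 [0000011]: clauses=FTTTFTF -> 0
  row 4 [0000100]: clauses=TTFTTTT -> 0
  (every remaining row is evaluated the same way; all 128 results are listed next)
Full result column, 8 rows per line (x1,x2,x3,x4 fixed per line; x5,x6,x7 runs 000..111 left to right):
  rows 0-7 [x1,x2,x3,x4=0000]: 10000000  (ones: 1)
  rows 8-15 [x1,x2,x3,x4=0001]: 00000000  (ones: 0)
  rows 16-23 [x1,x2,x3,x4=0010]: 00000000  (ones: 0)
  rows 24-31 [x1,x2,x3,x4=0011]: 00000000  (ones: 0)
  rows 32-39 [x1,x2,x3,x4=0100]: 10001000  (ones: 2)
  rows 40-47 [x1,x2,x3,x4=0101]: 00000000  (ones: 0)
  rows 48-55 [x1,x2,x3,x4=0110]: 00000000  (ones: 0)
  rows 56-63 [x1,x2,x3,x4=0111]: 00000000  (ones: 0)
  rows 64-71 [x1,x2,x3,x4=1000]: 10000000  (ones: 1)
  rows 72-79 [x1,x2,x3,x4=1001]: 00000000  (ones: 0)
  rows 80-87 [x1,x2,x3,x4=1010]: 00000000  (ones: 0)
  rows 88-95 [x1,x2,x3,x4=1011]: 00000000  (ones: 0)
  rows 96-103 [x1,x2,x3,x4=1100]: 10001000  (ones: 2)
  rows 104-111 [x1,x2,x3,x4=1101]: 00000000  (ones: 0)
  rows 112-119 [x1,x2,x3,x4=1110]: 00000000  (ones: 0)
  rows 120-127 [x1,x2,x3,x4=1111]: 00000000  (ones: 0)
Satisfying assignments = 1+0+0+0+2+0+0+0+1+0+0+0+2+0+0+0 = 6

6


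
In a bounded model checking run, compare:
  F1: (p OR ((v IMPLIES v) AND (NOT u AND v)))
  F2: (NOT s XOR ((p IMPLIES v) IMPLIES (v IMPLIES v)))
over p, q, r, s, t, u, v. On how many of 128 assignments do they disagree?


F1 = (p OR ((v IMPLIES v) AND (NOT u AND v)))
F2 = (NOT s XOR ((p IMPLIES v) IMPLIES (v IMPLIES v)))
Evaluate both on each of 128 rows (bits = p,q,r,s,t,u,v):
  row 0 [0000000]: F1=0 F2=0 -> 0
  row 1 [0000001]: F1=1 F2=0 (differ) -> 1
  row 2 [0000010]: F1=0 F2=0 -> 0
  row 3 [0000011]: F1=0 F2=0 -> 0
  row 4 [0000100]: F1=0 F2=0 -> 0
  (every remaining row is evaluated the same way; all 128 results are listed next)
Full result column, 8 rows per line (p,q,r,s fixed per line; t,u,v runs 000..111 left to right):
  rows 0-7 [p,q,r,s=0000]: 01000100  (ones: 2)
  rows 8-15 [p,q,r,s=0001]: 10111011  (ones: 6)
  rows 16-23 [p,q,r,s=0010]: 01000100  (ones: 2)
  rows 24-31 [p,q,r,s=0011]: 10111011  (ones: 6)
  rows 32-39 [p,q,r,s=0100]: 01000100  (ones: 2)
  rows 40-47 [p,q,r,s=0101]: 10111011  (ones: 6)
  rows 48-55 [p,q,r,s=0110]: 01000100  (ones: 2)
  rows 56-63 [p,q,r,s=0111]: 10111011  (ones: 6)
  rows 64-71 [p,q,r,s=1000]: 11111111  (ones: 8)
  rows 72-79 [p,q,r,s=1001]: 00000000  (ones: 0)
  rows 80-87 [p,q,r,s=1010]: 11111111  (ones: 8)
  rows 88-95 [p,q,r,s=1011]: 00000000  (ones: 0)
  rows 96-103 [p,q,r,s=1100]: 11111111  (ones: 8)
  rows 104-111 [p,q,r,s=1101]: 00000000  (ones: 0)
  rows 112-119 [p,q,r,s=1110]: 11111111  (ones: 8)
  rows 120-127 [p,q,r,s=1111]: 00000000  (ones: 0)
Disagreements = 2+6+2+6+2+6+2+6+8+0+8+0+8+0+8+0 = 64

64


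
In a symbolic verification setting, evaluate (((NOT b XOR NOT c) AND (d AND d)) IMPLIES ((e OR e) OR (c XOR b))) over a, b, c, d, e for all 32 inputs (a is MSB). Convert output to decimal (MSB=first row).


Formula: (((NOT b XOR NOT c) AND (d AND d)) IMPLIES ((e OR e) OR (c XOR b))) over a, b, c, d, e (32 rows)
Evaluate each row (bits = a,b,c,d,e, MSB first):
  row 0 [00000]: (((NOT 0 XOR NOT 0) AND (0 AND 0)) IMPLIES ((0 OR 0) OR (0 XOR 0))) -> 1
  row 1 [00001]: (((NOT 0 XOR NOT 0) AND (0 AND 0)) IMPLIES ((1 OR 1) OR (0 XOR 0))) -> 1
  row 2 [00010]: (((NOT 0 XOR NOT 0) AND (1 AND 1)) IMPLIES ((0 OR 0) OR (0 XOR 0))) -> 1
  row 3 [00011]: (((NOT 0 XOR NOT 0) AND (1 AND 1)) IMPLIES ((1 OR 1) OR (0 XOR 0))) -> 1
  row 4 [00100]: (((NOT 0 XOR NOT 1) AND (0 AND 0)) IMPLIES ((0 OR 0) OR (1 XOR 0))) -> 1
  row 5 [00101]: (((NOT 0 XOR NOT 1) AND (0 AND 0)) IMPLIES ((1 OR 1) OR (1 XOR 0))) -> 1
  row 6 [00110]: (((NOT 0 XOR NOT 1) AND (1 AND 1)) IMPLIES ((0 OR 0) OR (1 XOR 0))) -> 1
  row 7 [00111]: (((NOT 0 XOR NOT 1) AND (1 AND 1)) IMPLIES ((1 OR 1) OR (1 XOR 0))) -> 1
  row 8 [01000]: (((NOT 1 XOR NOT 0) AND (0 AND 0)) IMPLIES ((0 OR 0) OR (0 XOR 1))) -> 1
  row 9 [01001]: (((NOT 1 XOR NOT 0) AND (0 AND 0)) IMPLIES ((1 OR 1) OR (0 XOR 1))) -> 1
  row 10 [01010]: (((NOT 1 XOR NOT 0) AND (1 AND 1)) IMPLIES ((0 OR 0) OR (0 XOR 1))) -> 1
  row 11 [01011]: (((NOT 1 XOR NOT 0) AND (1 AND 1)) IMPLIES ((1 OR 1) OR (0 XOR 1))) -> 1
  row 12 [01100]: (((NOT 1 XOR NOT 1) AND (0 AND 0)) IMPLIES ((0 OR 0) OR (1 XOR 1))) -> 1
  row 13 [01101]: (((NOT 1 XOR NOT 1) AND (0 AND 0)) IMPLIES ((1 OR 1) OR (1 XOR 1))) -> 1
  row 14 [01110]: (((NOT 1 XOR NOT 1) AND (1 AND 1)) IMPLIES ((0 OR 0) OR (1 XOR 1))) -> 1
  row 15 [01111]: (((NOT 1 XOR NOT 1) AND (1 AND 1)) IMPLIES ((1 OR 1) OR (1 XOR 1))) -> 1
  row 16 [10000]: (((NOT 0 XOR NOT 0) AND (0 AND 0)) IMPLIES ((0 OR 0) OR (0 XOR 0))) -> 1
  row 17 [10001]: (((NOT 0 XOR NOT 0) AND (0 AND 0)) IMPLIES ((1 OR 1) OR (0 XOR 0))) -> 1
  row 18 [10010]: (((NOT 0 XOR NOT 0) AND (1 AND 1)) IMPLIES ((0 OR 0) OR (0 XOR 0))) -> 1
  row 19 [10011]: (((NOT 0 XOR NOT 0) AND (1 AND 1)) IMPLIES ((1 OR 1) OR (0 XOR 0))) -> 1
  row 20 [10100]: (((NOT 0 XOR NOT 1) AND (0 AND 0)) IMPLIES ((0 OR 0) OR (1 XOR 0))) -> 1
  row 21 [10101]: (((NOT 0 XOR NOT 1) AND (0 AND 0)) IMPLIES ((1 OR 1) OR (1 XOR 0))) -> 1
  row 22 [10110]: (((NOT 0 XOR NOT 1) AND (1 AND 1)) IMPLIES ((0 OR 0) OR (1 XOR 0))) -> 1
  row 23 [10111]: (((NOT 0 XOR NOT 1) AND (1 AND 1)) IMPLIES ((1 OR 1) OR (1 XOR 0))) -> 1
  row 24 [11000]: (((NOT 1 XOR NOT 0) AND (0 AND 0)) IMPLIES ((0 OR 0) OR (0 XOR 1))) -> 1
  row 25 [11001]: (((NOT 1 XOR NOT 0) AND (0 AND 0)) IMPLIES ((1 OR 1) OR (0 XOR 1))) -> 1
  row 26 [11010]: (((NOT 1 XOR NOT 0) AND (1 AND 1)) IMPLIES ((0 OR 0) OR (0 XOR 1))) -> 1
  row 27 [11011]: (((NOT 1 XOR NOT 0) AND (1 AND 1)) IMPLIES ((1 OR 1) OR (0 XOR 1))) -> 1
  row 28 [11100]: (((NOT 1 XOR NOT 1) AND (0 AND 0)) IMPLIES ((0 OR 0) OR (1 XOR 1))) -> 1
  row 29 [11101]: (((NOT 1 XOR NOT 1) AND (0 AND 0)) IMPLIES ((1 OR 1) OR (1 XOR 1))) -> 1
  row 30 [11110]: (((NOT 1 XOR NOT 1) AND (1 AND 1)) IMPLIES ((0 OR 0) OR (1 XOR 1))) -> 1
  row 31 [11111]: (((NOT 1 XOR NOT 1) AND (1 AND 1)) IMPLIES ((1 OR 1) OR (1 XOR 1))) -> 1
Full result column, 4 rows per line (a,b,c fixed per line; d,e runs 00..11 left to right):
  rows 0-3 [a,b,c=000]: 1111  = hex F
  rows 4-7 [a,b,c=001]: 1111  = hex F
  rows 8-11 [a,b,c=010]: 1111  = hex F
  rows 12-15 [a,b,c=011]: 1111  = hex F
  rows 16-19 [a,b,c=100]: 1111  = hex F
  rows 20-23 [a,b,c=101]: 1111  = hex F
  rows 24-27 [a,b,c=110]: 1111  = hex F
  rows 28-31 [a,b,c=111]: 1111  = hex F
Output column (row 0 .. row 31) = 11111111111111111111111111111111
Output column grouped in 4s = 1111 1111 1111 1111 1111 1111 1111 1111 = 0xFFFFFFFF
Convert to decimal digit by digit (value = value*16 + digit):
  F -> 15
  15*16 + 15 (F) = 255
  255*16 + 15 (F) = 4095
  4095*16 + 15 (F) = 65535
  65535*16 + 15 (F) = 1048575
  1048575*16 + 15 (F) = 16777215
  16777215*16 + 15 (F) = 268435455
  268435455*16 + 15 (F) = 4294967295
Decimal = 4294967295

4294967295


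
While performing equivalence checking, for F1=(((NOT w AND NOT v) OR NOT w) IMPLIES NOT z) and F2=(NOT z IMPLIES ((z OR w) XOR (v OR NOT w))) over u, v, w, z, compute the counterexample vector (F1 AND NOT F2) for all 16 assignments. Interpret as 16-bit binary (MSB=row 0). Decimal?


F1 = (((NOT w AND NOT v) OR NOT w) IMPLIES NOT z)
F2 = (NOT z IMPLIES ((z OR w) XOR (v OR NOT w)))
Counterexample to F1=>F2 is where F1=1 and F2=0.
Evaluate each row (bits = u,v,w,z, MSB first):
  row 0 [0000]: F1=1 F2=1 -> F1&~F2 -> 0
  row 1 [0001]: F1=0 F2=1 -> F1&~F2 -> 0
  row 2 [0010]: F1=1 F2=1 -> F1&~F2 -> 0
  row 3 [0011]: F1=1 F2=1 -> F1&~F2 -> 0
  row 4 [0100]: F1=1 F2=1 -> F1&~F2 -> 0
  row 5 [0101]: F1=0 F2=1 -> F1&~F2 -> 0
  row 6 [0110]: F1=1 F2=0 -> F1&~F2 -> 1
  row 7 [0111]: F1=1 F2=1 -> F1&~F2 -> 0
  row 8 [1000]: F1=1 F2=1 -> F1&~F2 -> 0
  row 9 [1001]: F1=0 F2=1 -> F1&~F2 -> 0
  row 10 [1010]: F1=1 F2=1 -> F1&~F2 -> 0
  row 11 [1011]: F1=1 F2=1 -> F1&~F2 -> 0
  row 12 [1100]: F1=1 F2=1 -> F1&~F2 -> 0
  row 13 [1101]: F1=0 F2=1 -> F1&~F2 -> 0
  row 14 [1110]: F1=1 F2=0 -> F1&~F2 -> 1
  row 15 [1111]: F1=1 F2=1 -> F1&~F2 -> 0
Full result column, 4 rows per line (u,v fixed per line; w,z runs 00..11 left to right):
  rows 0-3 [u,v=00]: 0000  = hex 0
  rows 4-7 [u,v=01]: 0010  = hex 2
  rows 8-11 [u,v=10]: 0000  = hex 0
  rows 12-15 [u,v=11]: 0010  = hex 2
Counterexample vector (row 0 .. row 15) = 0000001000000010
Output column grouped in 4s = 0000 0010 0000 0010 = 0x0202
Convert to decimal digit by digit (value = value*16 + digit):
  0 -> 0
  0*16 + 2 = 2
  2*16 + 0 = 32
  32*16 + 2 = 514
Decimal = 514

514


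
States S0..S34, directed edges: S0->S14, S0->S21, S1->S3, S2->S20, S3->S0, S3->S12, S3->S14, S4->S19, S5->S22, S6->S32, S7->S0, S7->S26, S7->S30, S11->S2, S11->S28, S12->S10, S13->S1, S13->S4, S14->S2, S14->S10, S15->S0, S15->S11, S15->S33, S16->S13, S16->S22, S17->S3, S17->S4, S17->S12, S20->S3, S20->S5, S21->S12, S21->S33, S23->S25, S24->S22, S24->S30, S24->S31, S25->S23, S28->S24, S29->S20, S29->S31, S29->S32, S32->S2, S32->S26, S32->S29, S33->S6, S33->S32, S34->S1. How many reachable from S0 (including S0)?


BFS from S0:
  layer 0: {S0}
  layer 1: {S14, S21}
  layer 2: {S2, S10, S12, S33}
  layer 3: {S6, S20, S32}
  layer 4: {S3, S5, S26, S29}
  layer 5: {S22, S31}
Reachable set: {S0, S2, S3, S5, S6, S10, S12, S14, S20, S21, S22, S26, S29, S31, S32, S33}
Count = 16

16


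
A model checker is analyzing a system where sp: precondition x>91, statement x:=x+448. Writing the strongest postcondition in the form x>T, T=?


Formula: sp(P, x:=E) = exists old_x. (x = E[old_x/x]) AND P[old_x/x] (old_x is the value of x before the assignment; eliminate old_x by solving x = E[old_x/x] for old_x)
Step 1: Precondition P: x>91, i.e. old_x > 91
Step 2: Assignment gives x = old_x + 448, so old_x = x - 448
Step 3: Substitute into P: x - 448 > 91
Step 4: Simplify: x > 91+448 = 539

539


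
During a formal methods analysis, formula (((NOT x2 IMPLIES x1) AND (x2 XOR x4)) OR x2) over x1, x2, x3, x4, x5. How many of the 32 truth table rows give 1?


Formula: (((NOT x2 IMPLIES x1) AND (x2 XOR x4)) OR x2) over 5 vars (32 rows)
Evaluate each row (x1, x2, x3, x4, x5 as bits, MSB first):
  row 0 [00000]: (((NOT 0 IMPLIES 0) AND (0 XOR 0)) OR 0) -> 0
  row 1 [00001]: (((NOT 0 IMPLIES 0) AND (0 XOR 0)) OR 0) -> 0
  row 2 [00010]: (((NOT 0 IMPLIES 0) AND (0 XOR 1)) OR 0) -> 0
  row 3 [00011]: (((NOT 0 IMPLIES 0) AND (0 XOR 1)) OR 0) -> 0
  row 4 [00100]: (((NOT 0 IMPLIES 0) AND (0 XOR 0)) OR 0) -> 0
  row 5 [00101]: (((NOT 0 IMPLIES 0) AND (0 XOR 0)) OR 0) -> 0
  row 6 [00110]: (((NOT 0 IMPLIES 0) AND (0 XOR 1)) OR 0) -> 0
  row 7 [00111]: (((NOT 0 IMPLIES 0) AND (0 XOR 1)) OR 0) -> 0
  row 8 [01000]: (((NOT 1 IMPLIES 0) AND (1 XOR 0)) OR 1) -> 1
  row 9 [01001]: (((NOT 1 IMPLIES 0) AND (1 XOR 0)) OR 1) -> 1
  row 10 [01010]: (((NOT 1 IMPLIES 0) AND (1 XOR 1)) OR 1) -> 1
  row 11 [01011]: (((NOT 1 IMPLIES 0) AND (1 XOR 1)) OR 1) -> 1
  row 12 [01100]: (((NOT 1 IMPLIES 0) AND (1 XOR 0)) OR 1) -> 1
  row 13 [01101]: (((NOT 1 IMPLIES 0) AND (1 XOR 0)) OR 1) -> 1
  row 14 [01110]: (((NOT 1 IMPLIES 0) AND (1 XOR 1)) OR 1) -> 1
  row 15 [01111]: (((NOT 1 IMPLIES 0) AND (1 XOR 1)) OR 1) -> 1
  row 16 [10000]: (((NOT 0 IMPLIES 1) AND (0 XOR 0)) OR 0) -> 0
  row 17 [10001]: (((NOT 0 IMPLIES 1) AND (0 XOR 0)) OR 0) -> 0
  row 18 [10010]: (((NOT 0 IMPLIES 1) AND (0 XOR 1)) OR 0) -> 1
  row 19 [10011]: (((NOT 0 IMPLIES 1) AND (0 XOR 1)) OR 0) -> 1
  row 20 [10100]: (((NOT 0 IMPLIES 1) AND (0 XOR 0)) OR 0) -> 0
  row 21 [10101]: (((NOT 0 IMPLIES 1) AND (0 XOR 0)) OR 0) -> 0
  row 22 [10110]: (((NOT 0 IMPLIES 1) AND (0 XOR 1)) OR 0) -> 1
  row 23 [10111]: (((NOT 0 IMPLIES 1) AND (0 XOR 1)) OR 0) -> 1
  row 24 [11000]: (((NOT 1 IMPLIES 1) AND (1 XOR 0)) OR 1) -> 1
  row 25 [11001]: (((NOT 1 IMPLIES 1) AND (1 XOR 0)) OR 1) -> 1
  row 26 [11010]: (((NOT 1 IMPLIES 1) AND (1 XOR 1)) OR 1) -> 1
  row 27 [11011]: (((NOT 1 IMPLIES 1) AND (1 XOR 1)) OR 1) -> 1
  row 28 [11100]: (((NOT 1 IMPLIES 1) AND (1 XOR 0)) OR 1) -> 1
  row 29 [11101]: (((NOT 1 IMPLIES 1) AND (1 XOR 0)) OR 1) -> 1
  row 30 [11110]: (((NOT 1 IMPLIES 1) AND (1 XOR 1)) OR 1) -> 1
  row 31 [11111]: (((NOT 1 IMPLIES 1) AND (1 XOR 1)) OR 1) -> 1
Full result column, 8 rows per line (x1,x2 fixed per line; x3,x4,x5 runs 000..111 left to right):
  rows 0-7 [x1,x2=00]: 00000000  (ones: 0)
  rows 8-15 [x1,x2=01]: 11111111  (ones: 8)
  rows 16-23 [x1,x2=10]: 00110011  (ones: 4)
  rows 24-31 [x1,x2=11]: 11111111  (ones: 8)
Count of 1-rows = 0+8+4+8 = 20

20
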